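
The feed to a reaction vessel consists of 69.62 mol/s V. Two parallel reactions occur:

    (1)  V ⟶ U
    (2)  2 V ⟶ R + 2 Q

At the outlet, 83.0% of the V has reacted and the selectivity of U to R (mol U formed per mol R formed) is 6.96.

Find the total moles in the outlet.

76.1 mol/s

Conversion of V: V consumed = 0.83 × 69.62 = 57.78 mol/s = 1ξ₁ + 2ξ₂.
Selectivity: 1ξ₁ / (1ξ₂) = 6.96 → ξ₁ = 6.96 ξ₂.
Substitute: (1·6.96 + 2) ξ₂ = 57.78 → ξ₂ = 6.449 mol/s, ξ₁ = 44.89 mol/s.
Outlet amounts (n = n₀ + Σ ν·ξ):
  V: 69.62 − 1(44.89) − 2(6.449) = 11.84
  U: 0 + 1(44.89) = 44.89
  R: 0 + 1(6.449) = 6.449
  Q: 0 + 2(6.449) = 12.9
Total out = 11.84 + 44.89 + 6.449 + 12.9 = 76.07 mol/s.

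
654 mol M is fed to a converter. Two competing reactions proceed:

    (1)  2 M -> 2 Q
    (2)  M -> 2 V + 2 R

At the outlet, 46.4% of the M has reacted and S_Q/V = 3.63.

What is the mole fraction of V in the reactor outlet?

0.0961

Conversion of M: M consumed = 0.464 × 654 = 303.5 mol = 2ξ₁ + 1ξ₂.
Selectivity: 2ξ₁ / (2ξ₂) = 3.63 → ξ₁ = 3.63 ξ₂.
Substitute: (2·3.63 + 1) ξ₂ = 303.5 → ξ₂ = 36.74 mol, ξ₁ = 133.4 mol.
Outlet amounts (n = n₀ + Σ ν·ξ):
  M: 654 − 2(133.4) − 1(36.74) = 350.5
  Q: 0 + 2(133.4) = 266.7
  V: 0 + 2(36.74) = 73.48
  R: 0 + 2(36.74) = 73.48
Total out = 764.2 mol; y_V = 73.48 / 764.2 = 0.09615.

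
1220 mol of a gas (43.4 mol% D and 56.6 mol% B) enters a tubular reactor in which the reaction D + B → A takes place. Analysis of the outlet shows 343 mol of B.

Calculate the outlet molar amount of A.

For B: n = n₀ − 1ξ → 343 = 690.5 − 1ξ, giving ξ = 347.5 mol.
Outlet amounts (n = n₀ + ν ξ):
  D: 529.5 − 1(347.5) = 182
  B: 690.5 − 1(347.5) = 343
  A: 0 + 1(347.5) = 347.5

348 mol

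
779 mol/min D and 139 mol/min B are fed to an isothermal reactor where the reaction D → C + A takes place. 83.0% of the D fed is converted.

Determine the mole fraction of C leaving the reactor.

D reacted = 0.83 × 779 = 646.6 mol/min; ν_D = −1, so ξ = 646.6/1 = 646.6 mol/min.
Outlet amounts (n = n₀ + ν ξ):
  D: 779 − 1(646.6) = 132.4
  C: 0 + 1(646.6) = 646.6
  A: 0 + 1(646.6) = 646.6
  B: 139 (inert)
Total out = 1565 mol/min; y_C = 646.6 / 1565 = 0.4133.

0.413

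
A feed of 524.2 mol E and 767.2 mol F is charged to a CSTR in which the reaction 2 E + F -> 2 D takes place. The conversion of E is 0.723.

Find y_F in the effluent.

E reacted = 0.723 × 524.2 = 379 mol; ν_E = −2, so ξ = 379/2 = 189.5 mol.
Outlet amounts (n = n₀ + ν ξ):
  E: 524.2 − 2(189.5) = 145.2
  F: 767.2 − 1(189.5) = 577.7
  D: 0 + 2(189.5) = 379
Total out = 1102 mol; y_F = 577.7 / 1102 = 0.5243.

0.524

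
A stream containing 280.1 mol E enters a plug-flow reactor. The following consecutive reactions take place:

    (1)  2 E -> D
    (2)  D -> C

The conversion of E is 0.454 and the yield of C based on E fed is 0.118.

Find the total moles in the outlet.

Conversion of E: E consumed = 2ξ₁ = 0.454 × 280.1 → ξ₁ = 63.58 mol.
Yield of C: 1ξ₂ / 280.1 = 0.118 → ξ₂ = 33.05 mol.
Outlet amounts (n = n₀ + Σ ν·ξ):
  E: 280.1 − 2(63.58) = 152.9
  D: 0 + 1(63.58) − 1(33.05) = 30.53
  C: 0 + 1(33.05) = 33.05
Total out = 152.9 + 30.53 + 33.05 = 216.5 mol.

217 mol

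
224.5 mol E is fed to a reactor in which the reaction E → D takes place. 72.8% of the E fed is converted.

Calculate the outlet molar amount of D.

E reacted = 0.728 × 224.5 = 163.4 mol; ν_E = −1, so ξ = 163.4/1 = 163.4 mol.
Outlet amounts (n = n₀ + ν ξ):
  E: 224.5 − 1(163.4) = 61.06
  D: 0 + 1(163.4) = 163.4

163 mol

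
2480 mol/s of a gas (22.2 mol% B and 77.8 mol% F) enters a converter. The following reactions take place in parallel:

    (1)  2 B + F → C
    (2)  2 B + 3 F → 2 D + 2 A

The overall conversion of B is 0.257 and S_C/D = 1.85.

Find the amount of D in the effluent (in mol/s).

Conversion of B: B consumed = 0.257 × 550.6 = 141.5 mol/s = 2ξ₁ + 2ξ₂.
Selectivity: 1ξ₁ / (2ξ₂) = 1.85 → ξ₁ = 3.7 ξ₂.
Substitute: (2·3.7 + 2) ξ₂ = 141.5 → ξ₂ = 15.05 mol/s, ξ₁ = 55.69 mol/s.
Outlet amounts (n = n₀ + Σ ν·ξ):
  B: 550.6 − 2(55.69) − 2(15.05) = 409.1
  F: 1929 − 1(55.69) − 3(15.05) = 1829
  C: 0 + 1(55.69) = 55.69
  D: 0 + 2(15.05) = 30.11
  A: 0 + 2(15.05) = 30.11

30.1 mol/s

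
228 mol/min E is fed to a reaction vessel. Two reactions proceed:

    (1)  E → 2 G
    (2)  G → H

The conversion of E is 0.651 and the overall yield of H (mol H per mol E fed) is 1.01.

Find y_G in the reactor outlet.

0.177

Conversion of E: E consumed = 1ξ₁ = 0.651 × 228 → ξ₁ = 148.4 mol/min.
Yield of H: 1ξ₂ / 228 = 1.01 → ξ₂ = 230.3 mol/min.
Outlet amounts (n = n₀ + Σ ν·ξ):
  E: 228 − 1(148.4) = 79.57
  G: 0 + 2(148.4) − 1(230.3) = 66.58
  H: 0 + 1(230.3) = 230.3
Total out = 376.4 mol/min; y_G = 66.58 / 376.4 = 0.1769.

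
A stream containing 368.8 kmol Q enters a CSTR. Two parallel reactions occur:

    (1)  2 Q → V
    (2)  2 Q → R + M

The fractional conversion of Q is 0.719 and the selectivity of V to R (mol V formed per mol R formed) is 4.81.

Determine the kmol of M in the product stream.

Conversion of Q: Q consumed = 0.719 × 368.8 = 265.2 kmol = 2ξ₁ + 2ξ₂.
Selectivity: 1ξ₁ / (1ξ₂) = 4.81 → ξ₁ = 4.81 ξ₂.
Substitute: (2·4.81 + 2) ξ₂ = 265.2 → ξ₂ = 22.82 kmol, ξ₁ = 109.8 kmol.
Outlet amounts (n = n₀ + Σ ν·ξ):
  Q: 368.8 − 2(109.8) − 2(22.82) = 103.6
  V: 0 + 1(109.8) = 109.8
  R: 0 + 1(22.82) = 22.82
  M: 0 + 1(22.82) = 22.82

22.8 kmol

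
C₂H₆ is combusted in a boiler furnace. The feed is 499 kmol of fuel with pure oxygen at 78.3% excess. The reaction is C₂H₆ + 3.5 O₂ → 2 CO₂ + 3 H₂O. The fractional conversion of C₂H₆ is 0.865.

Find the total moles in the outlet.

Stoichiometric O₂ = 3.5 × 499 = 1746 kmol; O₂ fed = 1746 × 1.783 = 3114 kmol.
Fuel reacted = 0.865 × 499 → ξ = 431.6 kmol.
Outlet (n = n₀ + ν ξ):
  C₂H₆: 499 − 1(431.6) = 67.37
  O₂: 3114 − 3.5(431.6) = 1603
  CO₂: 0 + 2(431.6) = 863.3
  H₂O: 0 + 3(431.6) = 1295
Total out = 67.37 + 1603 + 863.3 + 1295 = 3829 kmol.

3830 kmol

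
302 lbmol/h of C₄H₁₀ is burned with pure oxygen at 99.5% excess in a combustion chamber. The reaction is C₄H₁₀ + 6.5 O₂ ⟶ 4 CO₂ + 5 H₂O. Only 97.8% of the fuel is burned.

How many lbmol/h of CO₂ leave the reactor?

1180 lbmol/h

Stoichiometric O₂ = 6.5 × 302 = 1963 lbmol/h; O₂ fed = 1963 × 1.995 = 3916 lbmol/h.
Fuel reacted = 0.978 × 302 → ξ = 295.4 lbmol/h.
Outlet (n = n₀ + ν ξ):
  C₄H₁₀: 302 − 1(295.4) = 6.644
  O₂: 3916 − 6.5(295.4) = 1996
  CO₂: 0 + 4(295.4) = 1181
  H₂O: 0 + 5(295.4) = 1477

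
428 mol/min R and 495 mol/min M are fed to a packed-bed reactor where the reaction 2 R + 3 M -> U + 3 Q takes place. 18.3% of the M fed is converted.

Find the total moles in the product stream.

M reacted = 0.183 × 495 = 90.58 mol/min; ν_M = −3, so ξ = 90.58/3 = 30.19 mol/min.
Outlet amounts (n = n₀ + ν ξ):
  R: 428 − 2(30.19) = 367.6
  M: 495 − 3(30.19) = 404.4
  U: 0 + 1(30.19) = 30.19
  Q: 0 + 3(30.19) = 90.58
Total out = 367.6 + 404.4 + 30.19 + 90.58 = 892.8 mol/min.

893 mol/min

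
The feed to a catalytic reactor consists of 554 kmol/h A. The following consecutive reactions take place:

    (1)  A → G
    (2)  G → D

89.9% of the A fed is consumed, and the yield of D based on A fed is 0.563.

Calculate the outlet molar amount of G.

186 kmol/h

Conversion of A: A consumed = 1ξ₁ = 0.899 × 554 → ξ₁ = 498 kmol/h.
Yield of D: 1ξ₂ / 554 = 0.563 → ξ₂ = 311.9 kmol/h.
Outlet amounts (n = n₀ + Σ ν·ξ):
  A: 554 − 1(498) = 55.95
  G: 0 + 1(498) − 1(311.9) = 186.1
  D: 0 + 1(311.9) = 311.9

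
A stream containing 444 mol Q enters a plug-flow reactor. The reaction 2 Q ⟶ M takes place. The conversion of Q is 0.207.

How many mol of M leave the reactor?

46 mol

Q reacted = 0.207 × 444 = 91.91 mol; ν_Q = −2, so ξ = 91.91/2 = 45.95 mol.
Outlet amounts (n = n₀ + ν ξ):
  Q: 444 − 2(45.95) = 352.1
  M: 0 + 1(45.95) = 45.95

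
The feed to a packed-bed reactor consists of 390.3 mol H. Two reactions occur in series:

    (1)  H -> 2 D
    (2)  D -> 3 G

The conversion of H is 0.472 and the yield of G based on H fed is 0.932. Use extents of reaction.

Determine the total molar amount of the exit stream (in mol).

Conversion of H: H consumed = 1ξ₁ = 0.472 × 390.3 → ξ₁ = 184.2 mol.
Yield of G: 3ξ₂ / 390.3 = 0.932 → ξ₂ = 121.3 mol.
Outlet amounts (n = n₀ + Σ ν·ξ):
  H: 390.3 − 1(184.2) = 206.1
  D: 0 + 2(184.2) − 1(121.3) = 247.2
  G: 0 + 3(121.3) = 363.8
Total out = 206.1 + 247.2 + 363.8 = 817 mol.

817 mol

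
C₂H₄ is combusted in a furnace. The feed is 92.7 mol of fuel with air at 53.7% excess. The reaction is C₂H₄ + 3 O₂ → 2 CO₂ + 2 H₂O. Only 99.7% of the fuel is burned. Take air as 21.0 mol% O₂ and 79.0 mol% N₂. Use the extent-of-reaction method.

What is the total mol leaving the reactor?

Stoichiometric O₂ = 3 × 92.7 = 278.1 mol; O₂ fed = 278.1 × 1.537 = 427.4 mol.
N₂ fed = 427.4 × 79/21 = 1608 mol.
Fuel reacted = 0.997 × 92.7 → ξ = 92.42 mol.
Outlet (n = n₀ + ν ξ):
  C₂H₄: 92.7 − 1(92.42) = 0.2781
  O₂: 427.4 − 3(92.42) = 150.2
  N₂: 1608 (inert)
  CO₂: 0 + 2(92.42) = 184.8
  H₂O: 0 + 2(92.42) = 184.8
Total out = 0.2781 + 150.2 + 1608 + 184.8 + 184.8 = 2128 mol.

2130 mol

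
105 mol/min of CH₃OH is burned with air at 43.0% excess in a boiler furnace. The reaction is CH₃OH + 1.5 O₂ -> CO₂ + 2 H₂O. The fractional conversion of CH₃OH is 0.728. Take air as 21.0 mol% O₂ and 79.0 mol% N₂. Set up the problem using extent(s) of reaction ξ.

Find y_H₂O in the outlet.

Stoichiometric O₂ = 1.5 × 105 = 157.5 mol/min; O₂ fed = 157.5 × 1.430 = 225.2 mol/min.
N₂ fed = 225.2 × 79/21 = 847.3 mol/min.
Fuel reacted = 0.728 × 105 → ξ = 76.44 mol/min.
Outlet (n = n₀ + ν ξ):
  CH₃OH: 105 − 1(76.44) = 28.56
  O₂: 225.2 − 1.5(76.44) = 110.6
  N₂: 847.3 (inert)
  CO₂: 0 + 1(76.44) = 76.44
  H₂O: 0 + 2(76.44) = 152.9
Total out = 1216 mol/min; y_H₂O = 152.9 / 1216 = 0.1258.

0.126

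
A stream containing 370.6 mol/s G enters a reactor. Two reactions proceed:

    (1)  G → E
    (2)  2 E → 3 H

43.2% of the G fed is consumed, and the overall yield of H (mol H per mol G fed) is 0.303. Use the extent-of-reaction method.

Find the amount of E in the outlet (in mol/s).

85.2 mol/s

Conversion of G: G consumed = 1ξ₁ = 0.432 × 370.6 → ξ₁ = 160.1 mol/s.
Yield of H: 3ξ₂ / 370.6 = 0.303 → ξ₂ = 37.43 mol/s.
Outlet amounts (n = n₀ + Σ ν·ξ):
  G: 370.6 − 1(160.1) = 210.5
  E: 0 + 1(160.1) − 2(37.43) = 85.24
  H: 0 + 3(37.43) = 112.3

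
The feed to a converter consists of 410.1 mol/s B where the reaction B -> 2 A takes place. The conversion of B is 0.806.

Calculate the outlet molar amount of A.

661 mol/s

B reacted = 0.806 × 410.1 = 330.5 mol/s; ν_B = −1, so ξ = 330.5/1 = 330.5 mol/s.
Outlet amounts (n = n₀ + ν ξ):
  B: 410.1 − 1(330.5) = 79.56
  A: 0 + 2(330.5) = 661.1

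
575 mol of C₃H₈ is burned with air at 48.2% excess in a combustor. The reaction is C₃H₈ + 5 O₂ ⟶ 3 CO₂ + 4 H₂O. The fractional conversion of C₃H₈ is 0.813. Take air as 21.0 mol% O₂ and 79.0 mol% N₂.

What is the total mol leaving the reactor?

Stoichiometric O₂ = 5 × 575 = 2875 mol; O₂ fed = 2875 × 1.482 = 4261 mol.
N₂ fed = 4261 × 79/21 = 16030 mol.
Fuel reacted = 0.813 × 575 → ξ = 467.5 mol.
Outlet (n = n₀ + ν ξ):
  C₃H₈: 575 − 1(467.5) = 107.5
  O₂: 4261 − 5(467.5) = 1923
  N₂: 16030 (inert)
  CO₂: 0 + 3(467.5) = 1402
  H₂O: 0 + 4(467.5) = 1870
Total out = 107.5 + 1923 + 16030 + 1402 + 1870 = 21330 mol.

21300 mol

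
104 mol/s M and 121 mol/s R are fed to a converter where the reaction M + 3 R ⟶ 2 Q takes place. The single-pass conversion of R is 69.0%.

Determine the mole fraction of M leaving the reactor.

R reacted = 0.69 × 121 = 83.49 mol/s; ν_R = −3, so ξ = 83.49/3 = 27.83 mol/s.
Outlet amounts (n = n₀ + ν ξ):
  M: 104 − 1(27.83) = 76.17
  R: 121 − 3(27.83) = 37.51
  Q: 0 + 2(27.83) = 55.66
Total out = 169.3 mol/s; y_M = 76.17 / 169.3 = 0.4498.

0.45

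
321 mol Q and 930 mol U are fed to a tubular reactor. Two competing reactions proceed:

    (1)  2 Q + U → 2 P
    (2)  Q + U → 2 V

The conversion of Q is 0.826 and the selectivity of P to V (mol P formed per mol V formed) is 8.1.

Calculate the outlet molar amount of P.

250 mol

Conversion of Q: Q consumed = 0.826 × 321 = 265.1 mol = 2ξ₁ + 1ξ₂.
Selectivity: 2ξ₁ / (2ξ₂) = 8.1 → ξ₁ = 8.1 ξ₂.
Substitute: (2·8.1 + 1) ξ₂ = 265.1 → ξ₂ = 15.42 mol, ξ₁ = 124.9 mol.
Outlet amounts (n = n₀ + Σ ν·ξ):
  Q: 321 − 2(124.9) − 1(15.42) = 55.85
  U: 930 − 1(124.9) − 1(15.42) = 789.7
  P: 0 + 2(124.9) = 249.7
  V: 0 + 2(15.42) = 30.83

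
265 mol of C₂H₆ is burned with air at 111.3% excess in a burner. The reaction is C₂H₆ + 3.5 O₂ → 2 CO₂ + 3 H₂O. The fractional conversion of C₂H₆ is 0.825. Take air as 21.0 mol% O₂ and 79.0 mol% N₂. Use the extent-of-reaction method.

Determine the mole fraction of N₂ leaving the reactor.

Stoichiometric O₂ = 3.5 × 265 = 927.5 mol; O₂ fed = 927.5 × 2.113 = 1960 mol.
N₂ fed = 1960 × 79/21 = 7373 mol.
Fuel reacted = 0.825 × 265 → ξ = 218.6 mol.
Outlet (n = n₀ + ν ξ):
  C₂H₆: 265 − 1(218.6) = 46.38
  O₂: 1960 − 3.5(218.6) = 1195
  N₂: 7373 (inert)
  CO₂: 0 + 2(218.6) = 437.2
  H₂O: 0 + 3(218.6) = 655.9
Total out = 9707 mol; y_N₂ = 7373 / 9707 = 0.7595.

0.76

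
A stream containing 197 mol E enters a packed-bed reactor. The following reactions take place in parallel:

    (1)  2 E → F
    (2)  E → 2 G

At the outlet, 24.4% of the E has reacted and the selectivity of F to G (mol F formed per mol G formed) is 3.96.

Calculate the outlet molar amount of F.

Conversion of E: E consumed = 0.244 × 197 = 48.07 mol = 2ξ₁ + 1ξ₂.
Selectivity: 1ξ₁ / (2ξ₂) = 3.96 → ξ₁ = 7.92 ξ₂.
Substitute: (2·7.92 + 1) ξ₂ = 48.07 → ξ₂ = 2.854 mol, ξ₁ = 22.61 mol.
Outlet amounts (n = n₀ + Σ ν·ξ):
  E: 197 − 2(22.61) − 1(2.854) = 148.9
  F: 0 + 1(22.61) = 22.61
  G: 0 + 2(2.854) = 5.709

22.6 mol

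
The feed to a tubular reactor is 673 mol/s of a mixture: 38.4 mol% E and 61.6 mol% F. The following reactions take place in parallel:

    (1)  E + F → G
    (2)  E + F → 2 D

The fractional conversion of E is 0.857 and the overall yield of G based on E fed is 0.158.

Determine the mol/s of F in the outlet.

193 mol/s

Yield of G: 1ξ₁ / 258.4 = 0.158 → ξ₁ = 40.83 mol/s.
Conversion of E: 1ξ₁ + 1ξ₂ = 0.857 × 258.4 = 221.5 → ξ₂ = 180.6 mol/s.
Outlet amounts (n = n₀ + Σ ν·ξ):
  E: 258.4 − 1(40.83) − 1(180.6) = 36.96
  F: 414.6 − 1(40.83) − 1(180.6) = 193.1
  G: 0 + 1(40.83) = 40.83
  D: 0 + 2(180.6) = 361.3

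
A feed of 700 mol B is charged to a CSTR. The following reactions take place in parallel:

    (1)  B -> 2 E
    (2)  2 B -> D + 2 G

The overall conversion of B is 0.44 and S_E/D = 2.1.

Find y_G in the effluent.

Conversion of B: B consumed = 0.44 × 700 = 308 mol = 1ξ₁ + 2ξ₂.
Selectivity: 2ξ₁ / (1ξ₂) = 2.1 → ξ₁ = 1.05 ξ₂.
Substitute: (1·1.05 + 2) ξ₂ = 308 → ξ₂ = 101 mol, ξ₁ = 106 mol.
Outlet amounts (n = n₀ + Σ ν·ξ):
  B: 700 − 1(106) − 2(101) = 392
  E: 0 + 2(106) = 212.1
  D: 0 + 1(101) = 101
  G: 0 + 2(101) = 202
Total out = 907 mol; y_G = 202 / 907 = 0.2227.

0.223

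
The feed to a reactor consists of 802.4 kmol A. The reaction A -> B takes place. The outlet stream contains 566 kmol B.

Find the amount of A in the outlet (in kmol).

236 kmol

For B: n = n₀ + 1ξ → 566 = 0 + 1ξ, giving ξ = 566 kmol.
Outlet amounts (n = n₀ + ν ξ):
  A: 802.4 − 1(566) = 236.4
  B: 0 + 1(566) = 566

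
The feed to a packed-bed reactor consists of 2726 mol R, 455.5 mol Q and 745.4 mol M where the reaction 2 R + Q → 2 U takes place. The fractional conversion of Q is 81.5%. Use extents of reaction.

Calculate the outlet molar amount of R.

Q reacted = 0.815 × 455.5 = 371.2 mol; ν_Q = −1, so ξ = 371.2/1 = 371.2 mol.
Outlet amounts (n = n₀ + ν ξ):
  R: 2726 − 2(371.2) = 1984
  Q: 455.5 − 1(371.2) = 84.27
  U: 0 + 2(371.2) = 742.5
  M: 745.4 (inert)

1980 mol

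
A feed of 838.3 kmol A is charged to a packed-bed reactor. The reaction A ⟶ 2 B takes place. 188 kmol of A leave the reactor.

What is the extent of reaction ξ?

For A: n = n₀ − 1ξ → 188 = 838.3 − 1ξ, giving ξ = 650.3 kmol.
Outlet amounts (n = n₀ + ν ξ):
  A: 838.3 − 1(650.3) = 188
  B: 0 + 2(650.3) = 1301

ξ = 650 kmol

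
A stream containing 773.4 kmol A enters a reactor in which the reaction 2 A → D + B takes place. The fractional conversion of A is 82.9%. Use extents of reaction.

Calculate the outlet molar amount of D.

321 kmol

A reacted = 0.829 × 773.4 = 641.1 kmol; ν_A = −2, so ξ = 641.1/2 = 320.6 kmol.
Outlet amounts (n = n₀ + ν ξ):
  A: 773.4 − 2(320.6) = 132.3
  D: 0 + 1(320.6) = 320.6
  B: 0 + 1(320.6) = 320.6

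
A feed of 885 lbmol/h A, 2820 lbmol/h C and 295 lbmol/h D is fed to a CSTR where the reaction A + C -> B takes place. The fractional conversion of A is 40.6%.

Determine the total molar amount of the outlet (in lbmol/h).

3640 lbmol/h

A reacted = 0.406 × 885 = 359.3 lbmol/h; ν_A = −1, so ξ = 359.3/1 = 359.3 lbmol/h.
Outlet amounts (n = n₀ + ν ξ):
  A: 885 − 1(359.3) = 525.7
  C: 2820 − 1(359.3) = 2461
  B: 0 + 1(359.3) = 359.3
  D: 295 (inert)
Total out = 525.7 + 2461 + 359.3 + 295 = 3641 lbmol/h.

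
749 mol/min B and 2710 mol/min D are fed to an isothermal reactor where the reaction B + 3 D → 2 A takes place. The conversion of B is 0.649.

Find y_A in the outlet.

0.391

B reacted = 0.649 × 749 = 486.1 mol/min; ν_B = −1, so ξ = 486.1/1 = 486.1 mol/min.
Outlet amounts (n = n₀ + ν ξ):
  B: 749 − 1(486.1) = 262.9
  D: 2710 − 3(486.1) = 1252
  A: 0 + 2(486.1) = 972.2
Total out = 2487 mol/min; y_A = 972.2 / 2487 = 0.3909.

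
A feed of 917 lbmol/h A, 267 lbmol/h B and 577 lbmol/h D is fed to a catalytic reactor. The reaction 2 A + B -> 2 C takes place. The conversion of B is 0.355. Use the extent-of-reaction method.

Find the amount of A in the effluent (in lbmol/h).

727 lbmol/h

B reacted = 0.355 × 267 = 94.78 lbmol/h; ν_B = −1, so ξ = 94.78/1 = 94.78 lbmol/h.
Outlet amounts (n = n₀ + ν ξ):
  A: 917 − 2(94.78) = 727.4
  B: 267 − 1(94.78) = 172.2
  C: 0 + 2(94.78) = 189.6
  D: 577 (inert)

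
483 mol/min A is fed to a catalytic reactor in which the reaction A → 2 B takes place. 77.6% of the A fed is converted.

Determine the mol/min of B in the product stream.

750 mol/min

A reacted = 0.776 × 483 = 374.8 mol/min; ν_A = −1, so ξ = 374.8/1 = 374.8 mol/min.
Outlet amounts (n = n₀ + ν ξ):
  A: 483 − 1(374.8) = 108.2
  B: 0 + 2(374.8) = 749.6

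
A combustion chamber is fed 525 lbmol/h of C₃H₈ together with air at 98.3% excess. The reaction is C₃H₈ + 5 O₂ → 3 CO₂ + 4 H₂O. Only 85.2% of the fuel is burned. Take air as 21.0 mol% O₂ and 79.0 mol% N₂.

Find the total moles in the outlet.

25800 lbmol/h

Stoichiometric O₂ = 5 × 525 = 2625 lbmol/h; O₂ fed = 2625 × 1.983 = 5205 lbmol/h.
N₂ fed = 5205 × 79/21 = 19580 lbmol/h.
Fuel reacted = 0.852 × 525 → ξ = 447.3 lbmol/h.
Outlet (n = n₀ + ν ξ):
  C₃H₈: 525 − 1(447.3) = 77.7
  O₂: 5205 − 5(447.3) = 2969
  N₂: 19580 (inert)
  CO₂: 0 + 3(447.3) = 1342
  H₂O: 0 + 4(447.3) = 1789
Total out = 77.7 + 2969 + 19580 + 1342 + 1789 = 25760 lbmol/h.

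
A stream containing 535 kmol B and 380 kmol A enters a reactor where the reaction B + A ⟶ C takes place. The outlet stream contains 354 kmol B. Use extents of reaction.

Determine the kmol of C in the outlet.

For B: n = n₀ − 1ξ → 354 = 535 − 1ξ, giving ξ = 181 kmol.
Outlet amounts (n = n₀ + ν ξ):
  B: 535 − 1(181) = 354
  A: 380 − 1(181) = 199
  C: 0 + 1(181) = 181

181 kmol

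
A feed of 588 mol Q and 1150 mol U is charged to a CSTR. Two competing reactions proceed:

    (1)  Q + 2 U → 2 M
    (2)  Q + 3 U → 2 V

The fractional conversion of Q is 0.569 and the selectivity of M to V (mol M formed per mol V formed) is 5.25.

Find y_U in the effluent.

Conversion of Q: Q consumed = 0.569 × 588 = 334.6 mol = 1ξ₁ + 1ξ₂.
Selectivity: 2ξ₁ / (2ξ₂) = 5.25 → ξ₁ = 5.25 ξ₂.
Substitute: (1·5.25 + 1) ξ₂ = 334.6 → ξ₂ = 53.53 mol, ξ₁ = 281 mol.
Outlet amounts (n = n₀ + Σ ν·ξ):
  Q: 588 − 1(281) − 1(53.53) = 253.4
  U: 1150 − 2(281) − 3(53.53) = 427.3
  M: 0 + 2(281) = 562.1
  V: 0 + 2(53.53) = 107.1
Total out = 1350 mol; y_U = 427.3 / 1350 = 0.3166.

0.317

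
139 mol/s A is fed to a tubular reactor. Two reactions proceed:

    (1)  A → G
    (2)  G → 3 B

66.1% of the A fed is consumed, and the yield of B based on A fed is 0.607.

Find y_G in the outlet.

0.327

Conversion of A: A consumed = 1ξ₁ = 0.661 × 139 → ξ₁ = 91.88 mol/s.
Yield of B: 3ξ₂ / 139 = 0.607 → ξ₂ = 28.12 mol/s.
Outlet amounts (n = n₀ + Σ ν·ξ):
  A: 139 − 1(91.88) = 47.12
  G: 0 + 1(91.88) − 1(28.12) = 63.75
  B: 0 + 3(28.12) = 84.37
Total out = 195.2 mol/s; y_G = 63.75 / 195.2 = 0.3265.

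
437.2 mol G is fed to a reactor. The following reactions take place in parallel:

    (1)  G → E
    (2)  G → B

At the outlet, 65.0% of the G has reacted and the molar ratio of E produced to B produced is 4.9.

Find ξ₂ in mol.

ξ₂ = 48.2 mol

Conversion of G: G consumed = 0.65 × 437.2 = 284.2 mol = 1ξ₁ + 1ξ₂.
Selectivity: 1ξ₁ / (1ξ₂) = 4.9 → ξ₁ = 4.9 ξ₂.
Substitute: (1·4.9 + 1) ξ₂ = 284.2 → ξ₂ = 48.17 mol, ξ₁ = 236 mol.
Outlet amounts (n = n₀ + Σ ν·ξ):
  G: 437.2 − 1(236) − 1(48.17) = 153
  E: 0 + 1(236) = 236
  B: 0 + 1(48.17) = 48.17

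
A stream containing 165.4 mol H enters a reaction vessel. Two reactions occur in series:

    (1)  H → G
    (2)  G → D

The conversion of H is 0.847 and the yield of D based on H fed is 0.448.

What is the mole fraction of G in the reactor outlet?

Conversion of H: H consumed = 1ξ₁ = 0.847 × 165.4 → ξ₁ = 140.1 mol.
Yield of D: 1ξ₂ / 165.4 = 0.448 → ξ₂ = 74.1 mol.
Outlet amounts (n = n₀ + Σ ν·ξ):
  H: 165.4 − 1(140.1) = 25.31
  G: 0 + 1(140.1) − 1(74.1) = 65.99
  D: 0 + 1(74.1) = 74.1
Total out = 165.4 mol; y_G = 65.99 / 165.4 = 0.399.

0.399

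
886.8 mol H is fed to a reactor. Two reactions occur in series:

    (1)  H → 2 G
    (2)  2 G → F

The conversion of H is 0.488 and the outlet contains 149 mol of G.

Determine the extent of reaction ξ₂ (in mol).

ξ₂ = 358 mol

Conversion of H: H consumed = 1ξ₁ = 0.488 × 886.8 → ξ₁ = 432.8 mol.
G balance: n_G = 0 + 2ξ₁ − 2ξ₂ = 149 → ξ₂ = (2·432.8 − 149)/2 = 358.3 mol.
Outlet amounts (n = n₀ + Σ ν·ξ):
  H: 886.8 − 1(432.8) = 454
  G: 0 + 2(432.8) − 2(358.3) = 149
  F: 0 + 1(358.3) = 358.3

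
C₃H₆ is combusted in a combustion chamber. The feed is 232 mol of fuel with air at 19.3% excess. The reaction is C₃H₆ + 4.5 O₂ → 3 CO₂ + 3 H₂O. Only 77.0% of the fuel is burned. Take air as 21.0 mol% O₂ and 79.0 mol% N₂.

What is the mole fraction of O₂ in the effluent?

Stoichiometric O₂ = 4.5 × 232 = 1044 mol; O₂ fed = 1044 × 1.193 = 1245 mol.
N₂ fed = 1245 × 79/21 = 4685 mol.
Fuel reacted = 0.77 × 232 → ξ = 178.6 mol.
Outlet (n = n₀ + ν ξ):
  C₃H₆: 232 − 1(178.6) = 53.36
  O₂: 1245 − 4.5(178.6) = 441.6
  N₂: 4685 (inert)
  CO₂: 0 + 3(178.6) = 535.9
  H₂O: 0 + 3(178.6) = 535.9
Total out = 6252 mol; y_O₂ = 441.6 / 6252 = 0.07063.

0.0706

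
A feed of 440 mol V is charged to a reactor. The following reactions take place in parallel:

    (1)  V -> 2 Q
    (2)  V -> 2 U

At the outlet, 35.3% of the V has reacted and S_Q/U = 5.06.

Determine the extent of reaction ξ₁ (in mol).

ξ₁ = 130 mol

Conversion of V: V consumed = 0.353 × 440 = 155.3 mol = 1ξ₁ + 1ξ₂.
Selectivity: 2ξ₁ / (2ξ₂) = 5.06 → ξ₁ = 5.06 ξ₂.
Substitute: (1·5.06 + 1) ξ₂ = 155.3 → ξ₂ = 25.63 mol, ξ₁ = 129.7 mol.
Outlet amounts (n = n₀ + Σ ν·ξ):
  V: 440 − 1(129.7) − 1(25.63) = 284.7
  Q: 0 + 2(129.7) = 259.4
  U: 0 + 2(25.63) = 51.26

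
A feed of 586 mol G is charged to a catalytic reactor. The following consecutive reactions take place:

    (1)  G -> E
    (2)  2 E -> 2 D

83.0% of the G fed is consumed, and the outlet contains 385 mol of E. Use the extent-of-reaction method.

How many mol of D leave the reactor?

Conversion of G: G consumed = 1ξ₁ = 0.83 × 586 → ξ₁ = 486.4 mol.
E balance: n_E = 0 + 1ξ₁ − 2ξ₂ = 385 → ξ₂ = (1·486.4 − 385)/2 = 50.69 mol.
Outlet amounts (n = n₀ + Σ ν·ξ):
  G: 586 − 1(486.4) = 99.62
  E: 0 + 1(486.4) − 2(50.69) = 385
  D: 0 + 2(50.69) = 101.4

101 mol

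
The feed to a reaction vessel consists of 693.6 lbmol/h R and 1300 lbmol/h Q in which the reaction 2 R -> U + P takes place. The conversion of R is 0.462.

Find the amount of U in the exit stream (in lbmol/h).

160 lbmol/h

R reacted = 0.462 × 693.6 = 320.4 lbmol/h; ν_R = −2, so ξ = 320.4/2 = 160.2 lbmol/h.
Outlet amounts (n = n₀ + ν ξ):
  R: 693.6 − 2(160.2) = 373.2
  U: 0 + 1(160.2) = 160.2
  P: 0 + 1(160.2) = 160.2
  Q: 1300 (inert)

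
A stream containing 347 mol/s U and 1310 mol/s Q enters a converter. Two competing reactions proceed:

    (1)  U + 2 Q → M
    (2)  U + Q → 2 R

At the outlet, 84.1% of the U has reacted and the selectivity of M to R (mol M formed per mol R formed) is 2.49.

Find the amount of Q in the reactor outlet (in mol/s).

775 mol/s

Conversion of U: U consumed = 0.841 × 347 = 291.8 mol/s = 1ξ₁ + 1ξ₂.
Selectivity: 1ξ₁ / (2ξ₂) = 2.49 → ξ₁ = 4.98 ξ₂.
Substitute: (1·4.98 + 1) ξ₂ = 291.8 → ξ₂ = 48.8 mol/s, ξ₁ = 243 mol/s.
Outlet amounts (n = n₀ + Σ ν·ξ):
  U: 347 − 1(243) − 1(48.8) = 55.17
  Q: 1310 − 2(243) − 1(48.8) = 775.1
  M: 0 + 1(243) = 243
  R: 0 + 2(48.8) = 97.6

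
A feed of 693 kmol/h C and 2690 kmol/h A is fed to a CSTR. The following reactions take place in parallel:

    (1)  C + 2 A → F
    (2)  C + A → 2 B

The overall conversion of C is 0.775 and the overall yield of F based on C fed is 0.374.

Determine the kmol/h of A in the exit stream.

Yield of F: 1ξ₁ / 693 = 0.374 → ξ₁ = 259.2 kmol/h.
Conversion of C: 1ξ₁ + 1ξ₂ = 0.775 × 693 = 537.1 → ξ₂ = 277.9 kmol/h.
Outlet amounts (n = n₀ + Σ ν·ξ):
  C: 693 − 1(259.2) − 1(277.9) = 155.9
  A: 2690 − 2(259.2) − 1(277.9) = 1894
  F: 0 + 1(259.2) = 259.2
  B: 0 + 2(277.9) = 555.8

1890 kmol/h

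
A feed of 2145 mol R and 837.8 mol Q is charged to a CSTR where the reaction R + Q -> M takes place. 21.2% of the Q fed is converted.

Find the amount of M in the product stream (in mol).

178 mol

Q reacted = 0.212 × 837.8 = 177.6 mol; ν_Q = −1, so ξ = 177.6/1 = 177.6 mol.
Outlet amounts (n = n₀ + ν ξ):
  R: 2145 − 1(177.6) = 1967
  Q: 837.8 − 1(177.6) = 660.2
  M: 0 + 1(177.6) = 177.6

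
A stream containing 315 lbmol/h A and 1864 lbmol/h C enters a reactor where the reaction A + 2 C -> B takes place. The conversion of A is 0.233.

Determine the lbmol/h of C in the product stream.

1720 lbmol/h

A reacted = 0.233 × 315 = 73.4 lbmol/h; ν_A = −1, so ξ = 73.4/1 = 73.4 lbmol/h.
Outlet amounts (n = n₀ + ν ξ):
  A: 315 − 1(73.4) = 241.6
  C: 1864 − 2(73.4) = 1717
  B: 0 + 1(73.4) = 73.4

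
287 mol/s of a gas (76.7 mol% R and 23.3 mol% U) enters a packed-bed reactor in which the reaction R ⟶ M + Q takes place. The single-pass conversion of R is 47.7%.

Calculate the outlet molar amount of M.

R reacted = 0.477 × 220.1 = 105 mol/s; ν_R = −1, so ξ = 105/1 = 105 mol/s.
Outlet amounts (n = n₀ + ν ξ):
  R: 220.1 − 1(105) = 115.1
  M: 0 + 1(105) = 105
  Q: 0 + 1(105) = 105
  U: 66.87 (inert)

105 mol/s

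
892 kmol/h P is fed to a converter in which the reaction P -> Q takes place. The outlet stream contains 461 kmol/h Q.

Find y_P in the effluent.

0.483

For Q: n = n₀ + 1ξ → 461 = 0 + 1ξ, giving ξ = 461 kmol/h.
Outlet amounts (n = n₀ + ν ξ):
  P: 892 − 1(461) = 431
  Q: 0 + 1(461) = 461
Total out = 892 kmol/h; y_P = 431 / 892 = 0.4832.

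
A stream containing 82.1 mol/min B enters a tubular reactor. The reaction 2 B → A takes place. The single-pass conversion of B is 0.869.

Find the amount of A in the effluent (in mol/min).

B reacted = 0.869 × 82.1 = 71.34 mol/min; ν_B = −2, so ξ = 71.34/2 = 35.67 mol/min.
Outlet amounts (n = n₀ + ν ξ):
  B: 82.1 − 2(35.67) = 10.76
  A: 0 + 1(35.67) = 35.67

35.7 mol/min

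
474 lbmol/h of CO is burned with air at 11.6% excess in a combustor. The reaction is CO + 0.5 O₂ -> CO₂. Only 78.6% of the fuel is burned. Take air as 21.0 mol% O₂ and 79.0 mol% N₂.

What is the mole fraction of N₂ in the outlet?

0.643

Stoichiometric O₂ = 0.5 × 474 = 237 lbmol/h; O₂ fed = 237 × 1.116 = 264.5 lbmol/h.
N₂ fed = 264.5 × 79/21 = 995 lbmol/h.
Fuel reacted = 0.786 × 474 → ξ = 372.6 lbmol/h.
Outlet (n = n₀ + ν ξ):
  CO: 474 − 1(372.6) = 101.4
  O₂: 264.5 − 0.5(372.6) = 78.21
  N₂: 995 (inert)
  CO₂: 0 + 1(372.6) = 372.6
Total out = 1547 lbmol/h; y_N₂ = 995 / 1547 = 0.6431.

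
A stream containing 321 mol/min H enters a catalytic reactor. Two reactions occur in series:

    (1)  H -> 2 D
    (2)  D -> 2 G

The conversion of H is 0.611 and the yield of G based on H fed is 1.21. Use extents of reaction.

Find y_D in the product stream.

Conversion of H: H consumed = 1ξ₁ = 0.611 × 321 → ξ₁ = 196.1 mol/min.
Yield of G: 2ξ₂ / 321 = 1.21 → ξ₂ = 194.2 mol/min.
Outlet amounts (n = n₀ + Σ ν·ξ):
  H: 321 − 1(196.1) = 124.9
  D: 0 + 2(196.1) − 1(194.2) = 198.1
  G: 0 + 2(194.2) = 388.4
Total out = 711.3 mol/min; y_D = 198.1 / 711.3 = 0.2784.

0.278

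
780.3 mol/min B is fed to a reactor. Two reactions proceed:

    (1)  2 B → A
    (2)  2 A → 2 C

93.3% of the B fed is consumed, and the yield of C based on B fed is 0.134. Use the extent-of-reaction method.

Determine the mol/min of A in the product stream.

259 mol/min

Conversion of B: B consumed = 2ξ₁ = 0.933 × 780.3 → ξ₁ = 364 mol/min.
Yield of C: 2ξ₂ / 780.3 = 0.134 → ξ₂ = 52.28 mol/min.
Outlet amounts (n = n₀ + Σ ν·ξ):
  B: 780.3 − 2(364) = 52.28
  A: 0 + 1(364) − 2(52.28) = 259.4
  C: 0 + 2(52.28) = 104.6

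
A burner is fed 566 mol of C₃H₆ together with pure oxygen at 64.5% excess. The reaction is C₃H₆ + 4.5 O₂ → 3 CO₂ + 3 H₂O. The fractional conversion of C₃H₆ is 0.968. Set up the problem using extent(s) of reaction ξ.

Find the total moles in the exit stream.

Stoichiometric O₂ = 4.5 × 566 = 2547 mol; O₂ fed = 2547 × 1.645 = 4190 mol.
Fuel reacted = 0.968 × 566 → ξ = 547.9 mol.
Outlet (n = n₀ + ν ξ):
  C₃H₆: 566 − 1(547.9) = 18.11
  O₂: 4190 − 4.5(547.9) = 1724
  CO₂: 0 + 3(547.9) = 1644
  H₂O: 0 + 3(547.9) = 1644
Total out = 18.11 + 1724 + 1644 + 1644 = 5030 mol.

5030 mol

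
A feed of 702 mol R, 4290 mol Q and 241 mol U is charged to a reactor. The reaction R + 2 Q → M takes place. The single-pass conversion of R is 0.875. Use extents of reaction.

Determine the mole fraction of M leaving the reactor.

R reacted = 0.875 × 702 = 614.2 mol; ν_R = −1, so ξ = 614.2/1 = 614.2 mol.
Outlet amounts (n = n₀ + ν ξ):
  R: 702 − 1(614.2) = 87.75
  Q: 4290 − 2(614.2) = 3062
  M: 0 + 1(614.2) = 614.2
  U: 241 (inert)
Total out = 4004 mol; y_M = 614.2 / 4004 = 0.1534.

0.153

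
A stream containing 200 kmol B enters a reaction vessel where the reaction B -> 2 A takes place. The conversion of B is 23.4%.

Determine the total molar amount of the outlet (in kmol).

B reacted = 0.234 × 200 = 46.8 kmol; ν_B = −1, so ξ = 46.8/1 = 46.8 kmol.
Outlet amounts (n = n₀ + ν ξ):
  B: 200 − 1(46.8) = 153.2
  A: 0 + 2(46.8) = 93.6
Total out = 153.2 + 93.6 = 246.8 kmol.

247 kmol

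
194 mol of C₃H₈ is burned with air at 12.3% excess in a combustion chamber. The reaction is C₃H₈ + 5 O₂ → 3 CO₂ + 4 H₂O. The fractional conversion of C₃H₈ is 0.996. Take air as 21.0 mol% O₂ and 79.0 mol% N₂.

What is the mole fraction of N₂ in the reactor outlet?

0.735

Stoichiometric O₂ = 5 × 194 = 970 mol; O₂ fed = 970 × 1.123 = 1089 mol.
N₂ fed = 1089 × 79/21 = 4098 mol.
Fuel reacted = 0.996 × 194 → ξ = 193.2 mol.
Outlet (n = n₀ + ν ξ):
  C₃H₈: 194 − 1(193.2) = 0.776
  O₂: 1089 − 5(193.2) = 123.2
  N₂: 4098 (inert)
  CO₂: 0 + 3(193.2) = 579.7
  H₂O: 0 + 4(193.2) = 772.9
Total out = 5574 mol; y_N₂ = 4098 / 5574 = 0.7351.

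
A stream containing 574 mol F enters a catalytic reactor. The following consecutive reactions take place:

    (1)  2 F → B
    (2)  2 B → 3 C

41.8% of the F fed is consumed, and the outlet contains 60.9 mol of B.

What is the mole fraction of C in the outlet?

0.183

Conversion of F: F consumed = 2ξ₁ = 0.418 × 574 → ξ₁ = 120 mol.
B balance: n_B = 0 + 1ξ₁ − 2ξ₂ = 60.9 → ξ₂ = (1·120 − 60.9)/2 = 29.53 mol.
Outlet amounts (n = n₀ + Σ ν·ξ):
  F: 574 − 2(120) = 334.1
  B: 0 + 1(120) − 2(29.53) = 60.9
  C: 0 + 3(29.53) = 88.6
Total out = 483.6 mol; y_C = 88.6 / 483.6 = 0.1832.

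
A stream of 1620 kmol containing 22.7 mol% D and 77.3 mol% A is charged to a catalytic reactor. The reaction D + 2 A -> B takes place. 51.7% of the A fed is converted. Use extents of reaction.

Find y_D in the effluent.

0.0453

A reacted = 0.517 × 1252 = 647.4 kmol; ν_A = −2, so ξ = 647.4/2 = 323.7 kmol.
Outlet amounts (n = n₀ + ν ξ):
  D: 367.7 − 1(323.7) = 44.03
  A: 1252 − 2(323.7) = 604.8
  B: 0 + 1(323.7) = 323.7
Total out = 972.6 kmol; y_D = 44.03 / 972.6 = 0.04527.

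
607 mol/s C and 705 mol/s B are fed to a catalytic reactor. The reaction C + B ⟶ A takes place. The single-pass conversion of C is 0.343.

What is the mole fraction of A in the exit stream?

C reacted = 0.343 × 607 = 208.2 mol/s; ν_C = −1, so ξ = 208.2/1 = 208.2 mol/s.
Outlet amounts (n = n₀ + ν ξ):
  C: 607 − 1(208.2) = 398.8
  B: 705 − 1(208.2) = 496.8
  A: 0 + 1(208.2) = 208.2
Total out = 1104 mol/s; y_A = 208.2 / 1104 = 0.1886.

0.189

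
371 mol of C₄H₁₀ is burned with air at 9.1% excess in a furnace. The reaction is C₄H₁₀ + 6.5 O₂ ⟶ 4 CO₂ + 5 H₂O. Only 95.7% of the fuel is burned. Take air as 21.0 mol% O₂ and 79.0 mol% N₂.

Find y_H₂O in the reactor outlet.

0.132

Stoichiometric O₂ = 6.5 × 371 = 2412 mol; O₂ fed = 2412 × 1.091 = 2631 mol.
N₂ fed = 2631 × 79/21 = 9897 mol.
Fuel reacted = 0.957 × 371 → ξ = 355 mol.
Outlet (n = n₀ + ν ξ):
  C₄H₁₀: 371 − 1(355) = 15.95
  O₂: 2631 − 6.5(355) = 323.1
  N₂: 9897 (inert)
  CO₂: 0 + 4(355) = 1420
  H₂O: 0 + 5(355) = 1775
Total out = 13430 mol; y_H₂O = 1775 / 13430 = 0.1322.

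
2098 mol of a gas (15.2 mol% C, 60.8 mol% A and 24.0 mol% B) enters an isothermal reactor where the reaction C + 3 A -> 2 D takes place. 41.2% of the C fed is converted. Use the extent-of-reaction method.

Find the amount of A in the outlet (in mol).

881 mol

C reacted = 0.412 × 318.9 = 131.4 mol; ν_C = −1, so ξ = 131.4/1 = 131.4 mol.
Outlet amounts (n = n₀ + ν ξ):
  C: 318.9 − 1(131.4) = 187.5
  A: 1276 − 3(131.4) = 881.4
  D: 0 + 2(131.4) = 262.8
  B: 503.5 (inert)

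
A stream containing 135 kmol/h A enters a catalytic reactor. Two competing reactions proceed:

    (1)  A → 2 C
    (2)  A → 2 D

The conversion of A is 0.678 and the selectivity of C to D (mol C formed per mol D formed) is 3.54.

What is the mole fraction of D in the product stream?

0.178

Conversion of A: A consumed = 0.678 × 135 = 91.53 kmol/h = 1ξ₁ + 1ξ₂.
Selectivity: 2ξ₁ / (2ξ₂) = 3.54 → ξ₁ = 3.54 ξ₂.
Substitute: (1·3.54 + 1) ξ₂ = 91.53 → ξ₂ = 20.16 kmol/h, ξ₁ = 71.37 kmol/h.
Outlet amounts (n = n₀ + Σ ν·ξ):
  A: 135 − 1(71.37) − 1(20.16) = 43.47
  C: 0 + 2(71.37) = 142.7
  D: 0 + 2(20.16) = 40.32
Total out = 226.5 kmol/h; y_D = 40.32 / 226.5 = 0.178.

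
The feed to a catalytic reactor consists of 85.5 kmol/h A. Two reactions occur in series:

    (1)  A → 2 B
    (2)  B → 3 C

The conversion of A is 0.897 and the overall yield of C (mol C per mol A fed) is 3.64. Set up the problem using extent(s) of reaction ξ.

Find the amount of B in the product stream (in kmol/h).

49.6 kmol/h

Conversion of A: A consumed = 1ξ₁ = 0.897 × 85.5 → ξ₁ = 76.69 kmol/h.
Yield of C: 3ξ₂ / 85.5 = 3.64 → ξ₂ = 103.7 kmol/h.
Outlet amounts (n = n₀ + Σ ν·ξ):
  A: 85.5 − 1(76.69) = 8.806
  B: 0 + 2(76.69) − 1(103.7) = 49.65
  C: 0 + 3(103.7) = 311.2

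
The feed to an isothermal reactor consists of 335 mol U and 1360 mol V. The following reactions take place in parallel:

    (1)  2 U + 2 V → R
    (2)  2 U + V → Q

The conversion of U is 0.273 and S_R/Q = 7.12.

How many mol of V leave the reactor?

Conversion of U: U consumed = 0.273 × 335 = 91.46 mol = 2ξ₁ + 2ξ₂.
Selectivity: 1ξ₁ / (1ξ₂) = 7.12 → ξ₁ = 7.12 ξ₂.
Substitute: (2·7.12 + 2) ξ₂ = 91.46 → ξ₂ = 5.631 mol, ξ₁ = 40.1 mol.
Outlet amounts (n = n₀ + Σ ν·ξ):
  U: 335 − 2(40.1) − 2(5.631) = 243.5
  V: 1360 − 2(40.1) − 1(5.631) = 1274
  R: 0 + 1(40.1) = 40.1
  Q: 0 + 1(5.631) = 5.631

1270 mol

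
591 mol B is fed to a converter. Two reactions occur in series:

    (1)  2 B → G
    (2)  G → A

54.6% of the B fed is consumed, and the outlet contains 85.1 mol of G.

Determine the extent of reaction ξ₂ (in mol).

Conversion of B: B consumed = 2ξ₁ = 0.546 × 591 → ξ₁ = 161.3 mol.
G balance: n_G = 0 + 1ξ₁ − 1ξ₂ = 85.1 → ξ₂ = (1·161.3 − 85.1)/1 = 76.24 mol.
Outlet amounts (n = n₀ + Σ ν·ξ):
  B: 591 − 2(161.3) = 268.3
  G: 0 + 1(161.3) − 1(76.24) = 85.1
  A: 0 + 1(76.24) = 76.24

ξ₂ = 76.2 mol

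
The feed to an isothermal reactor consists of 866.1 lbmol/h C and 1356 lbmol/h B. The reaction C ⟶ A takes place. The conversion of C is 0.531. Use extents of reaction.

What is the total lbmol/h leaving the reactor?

C reacted = 0.531 × 866.1 = 459.9 lbmol/h; ν_C = −1, so ξ = 459.9/1 = 459.9 lbmol/h.
Outlet amounts (n = n₀ + ν ξ):
  C: 866.1 − 1(459.9) = 406.2
  A: 0 + 1(459.9) = 459.9
  B: 1356 (inert)
Total out = 406.2 + 459.9 + 1356 = 2222 lbmol/h.

2220 lbmol/h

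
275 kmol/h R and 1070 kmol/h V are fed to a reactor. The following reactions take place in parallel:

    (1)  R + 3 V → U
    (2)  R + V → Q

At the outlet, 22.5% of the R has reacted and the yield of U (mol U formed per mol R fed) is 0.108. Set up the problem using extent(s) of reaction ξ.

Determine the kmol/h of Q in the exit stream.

Yield of U: 1ξ₁ / 275 = 0.108 → ξ₁ = 29.7 kmol/h.
Conversion of R: 1ξ₁ + 1ξ₂ = 0.225 × 275 = 61.88 → ξ₂ = 32.17 kmol/h.
Outlet amounts (n = n₀ + Σ ν·ξ):
  R: 275 − 1(29.7) − 1(32.17) = 213.1
  V: 1070 − 3(29.7) − 1(32.17) = 948.7
  U: 0 + 1(29.7) = 29.7
  Q: 0 + 1(32.17) = 32.17

32.2 kmol/h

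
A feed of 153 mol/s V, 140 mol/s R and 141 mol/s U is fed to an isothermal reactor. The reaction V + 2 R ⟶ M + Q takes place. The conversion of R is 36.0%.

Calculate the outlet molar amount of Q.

25.2 mol/s

R reacted = 0.36 × 140 = 50.4 mol/s; ν_R = −2, so ξ = 50.4/2 = 25.2 mol/s.
Outlet amounts (n = n₀ + ν ξ):
  V: 153 − 1(25.2) = 127.8
  R: 140 − 2(25.2) = 89.6
  M: 0 + 1(25.2) = 25.2
  Q: 0 + 1(25.2) = 25.2
  U: 141 (inert)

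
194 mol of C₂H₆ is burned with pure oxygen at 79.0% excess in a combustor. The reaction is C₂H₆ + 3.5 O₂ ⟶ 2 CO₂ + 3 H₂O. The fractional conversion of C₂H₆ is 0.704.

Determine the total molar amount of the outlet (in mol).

Stoichiometric O₂ = 3.5 × 194 = 679 mol; O₂ fed = 679 × 1.790 = 1215 mol.
Fuel reacted = 0.704 × 194 → ξ = 136.6 mol.
Outlet (n = n₀ + ν ξ):
  C₂H₆: 194 − 1(136.6) = 57.42
  O₂: 1215 − 3.5(136.6) = 737.4
  CO₂: 0 + 2(136.6) = 273.2
  H₂O: 0 + 3(136.6) = 409.7
Total out = 57.42 + 737.4 + 273.2 + 409.7 = 1478 mol.

1480 mol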